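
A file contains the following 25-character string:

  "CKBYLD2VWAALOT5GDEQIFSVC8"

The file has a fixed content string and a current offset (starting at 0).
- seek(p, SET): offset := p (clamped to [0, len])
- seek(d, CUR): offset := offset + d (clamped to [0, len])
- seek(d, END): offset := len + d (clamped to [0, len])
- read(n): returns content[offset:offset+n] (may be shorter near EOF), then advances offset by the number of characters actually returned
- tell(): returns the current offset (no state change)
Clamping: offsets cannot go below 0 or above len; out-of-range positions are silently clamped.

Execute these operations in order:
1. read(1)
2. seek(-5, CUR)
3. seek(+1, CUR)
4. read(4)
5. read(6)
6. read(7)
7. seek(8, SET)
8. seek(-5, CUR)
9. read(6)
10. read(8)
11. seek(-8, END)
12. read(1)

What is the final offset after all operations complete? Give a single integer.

After 1 (read(1)): returned 'C', offset=1
After 2 (seek(-5, CUR)): offset=0
After 3 (seek(+1, CUR)): offset=1
After 4 (read(4)): returned 'KBYL', offset=5
After 5 (read(6)): returned 'D2VWAA', offset=11
After 6 (read(7)): returned 'LOT5GDE', offset=18
After 7 (seek(8, SET)): offset=8
After 8 (seek(-5, CUR)): offset=3
After 9 (read(6)): returned 'YLD2VW', offset=9
After 10 (read(8)): returned 'AALOT5GD', offset=17
After 11 (seek(-8, END)): offset=17
After 12 (read(1)): returned 'E', offset=18

Answer: 18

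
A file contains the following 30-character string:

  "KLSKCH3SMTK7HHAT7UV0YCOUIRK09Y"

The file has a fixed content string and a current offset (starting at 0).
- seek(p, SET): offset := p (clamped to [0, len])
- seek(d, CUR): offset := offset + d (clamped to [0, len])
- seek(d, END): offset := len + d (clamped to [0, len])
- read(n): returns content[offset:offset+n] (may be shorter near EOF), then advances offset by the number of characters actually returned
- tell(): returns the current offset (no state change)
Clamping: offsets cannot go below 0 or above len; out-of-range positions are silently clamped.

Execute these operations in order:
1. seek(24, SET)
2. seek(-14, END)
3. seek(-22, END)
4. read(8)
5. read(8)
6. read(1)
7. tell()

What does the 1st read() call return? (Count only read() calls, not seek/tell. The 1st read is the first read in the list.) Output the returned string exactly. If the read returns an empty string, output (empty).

Answer: MTK7HHAT

Derivation:
After 1 (seek(24, SET)): offset=24
After 2 (seek(-14, END)): offset=16
After 3 (seek(-22, END)): offset=8
After 4 (read(8)): returned 'MTK7HHAT', offset=16
After 5 (read(8)): returned '7UV0YCOU', offset=24
After 6 (read(1)): returned 'I', offset=25
After 7 (tell()): offset=25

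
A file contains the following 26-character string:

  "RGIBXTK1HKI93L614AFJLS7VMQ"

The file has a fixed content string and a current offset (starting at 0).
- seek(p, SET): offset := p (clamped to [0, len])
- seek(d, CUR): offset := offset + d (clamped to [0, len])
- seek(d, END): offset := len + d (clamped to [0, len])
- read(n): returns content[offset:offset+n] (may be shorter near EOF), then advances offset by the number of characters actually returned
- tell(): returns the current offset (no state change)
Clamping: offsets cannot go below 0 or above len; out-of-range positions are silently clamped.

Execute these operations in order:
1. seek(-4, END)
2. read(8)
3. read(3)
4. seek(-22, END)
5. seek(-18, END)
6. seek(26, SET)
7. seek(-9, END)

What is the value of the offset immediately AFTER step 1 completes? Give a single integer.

Answer: 22

Derivation:
After 1 (seek(-4, END)): offset=22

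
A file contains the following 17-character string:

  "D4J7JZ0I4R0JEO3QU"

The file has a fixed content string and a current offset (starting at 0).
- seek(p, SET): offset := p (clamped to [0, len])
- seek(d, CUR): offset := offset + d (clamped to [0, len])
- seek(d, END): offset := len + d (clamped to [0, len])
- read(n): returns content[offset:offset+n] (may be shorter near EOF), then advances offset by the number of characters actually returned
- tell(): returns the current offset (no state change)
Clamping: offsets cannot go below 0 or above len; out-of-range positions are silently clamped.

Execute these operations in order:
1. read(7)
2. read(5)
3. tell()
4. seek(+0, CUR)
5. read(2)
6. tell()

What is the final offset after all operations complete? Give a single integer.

Answer: 14

Derivation:
After 1 (read(7)): returned 'D4J7JZ0', offset=7
After 2 (read(5)): returned 'I4R0J', offset=12
After 3 (tell()): offset=12
After 4 (seek(+0, CUR)): offset=12
After 5 (read(2)): returned 'EO', offset=14
After 6 (tell()): offset=14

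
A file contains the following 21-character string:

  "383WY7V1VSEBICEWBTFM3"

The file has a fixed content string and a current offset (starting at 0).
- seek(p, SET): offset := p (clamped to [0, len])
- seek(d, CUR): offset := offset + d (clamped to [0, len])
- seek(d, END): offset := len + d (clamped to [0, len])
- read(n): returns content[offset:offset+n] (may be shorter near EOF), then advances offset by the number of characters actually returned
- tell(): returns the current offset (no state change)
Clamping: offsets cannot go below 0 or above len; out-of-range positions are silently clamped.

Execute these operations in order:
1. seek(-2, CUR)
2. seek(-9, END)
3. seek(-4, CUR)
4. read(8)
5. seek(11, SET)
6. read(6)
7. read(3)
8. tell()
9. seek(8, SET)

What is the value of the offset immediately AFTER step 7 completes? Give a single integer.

Answer: 20

Derivation:
After 1 (seek(-2, CUR)): offset=0
After 2 (seek(-9, END)): offset=12
After 3 (seek(-4, CUR)): offset=8
After 4 (read(8)): returned 'VSEBICEW', offset=16
After 5 (seek(11, SET)): offset=11
After 6 (read(6)): returned 'BICEWB', offset=17
After 7 (read(3)): returned 'TFM', offset=20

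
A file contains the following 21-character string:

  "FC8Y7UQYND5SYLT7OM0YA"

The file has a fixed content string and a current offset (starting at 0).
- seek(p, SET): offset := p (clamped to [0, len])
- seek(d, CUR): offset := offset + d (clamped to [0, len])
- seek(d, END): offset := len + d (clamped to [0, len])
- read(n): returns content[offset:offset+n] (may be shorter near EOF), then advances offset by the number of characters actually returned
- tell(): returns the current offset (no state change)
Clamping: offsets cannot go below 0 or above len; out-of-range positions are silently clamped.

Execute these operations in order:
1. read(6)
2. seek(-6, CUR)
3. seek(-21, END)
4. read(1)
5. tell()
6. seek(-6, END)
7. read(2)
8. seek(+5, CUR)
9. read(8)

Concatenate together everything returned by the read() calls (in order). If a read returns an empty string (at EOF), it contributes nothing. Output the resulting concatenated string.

Answer: FC8Y7UF7O

Derivation:
After 1 (read(6)): returned 'FC8Y7U', offset=6
After 2 (seek(-6, CUR)): offset=0
After 3 (seek(-21, END)): offset=0
After 4 (read(1)): returned 'F', offset=1
After 5 (tell()): offset=1
After 6 (seek(-6, END)): offset=15
After 7 (read(2)): returned '7O', offset=17
After 8 (seek(+5, CUR)): offset=21
After 9 (read(8)): returned '', offset=21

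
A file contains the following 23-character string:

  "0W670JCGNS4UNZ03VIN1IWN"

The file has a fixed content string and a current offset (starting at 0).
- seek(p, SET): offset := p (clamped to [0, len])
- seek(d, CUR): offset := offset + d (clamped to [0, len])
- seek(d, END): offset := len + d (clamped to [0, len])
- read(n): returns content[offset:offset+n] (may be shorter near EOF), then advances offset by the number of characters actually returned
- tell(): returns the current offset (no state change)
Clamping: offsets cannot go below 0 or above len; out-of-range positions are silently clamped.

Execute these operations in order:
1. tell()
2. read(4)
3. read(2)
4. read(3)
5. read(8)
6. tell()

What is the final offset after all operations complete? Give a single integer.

Answer: 17

Derivation:
After 1 (tell()): offset=0
After 2 (read(4)): returned '0W67', offset=4
After 3 (read(2)): returned '0J', offset=6
After 4 (read(3)): returned 'CGN', offset=9
After 5 (read(8)): returned 'S4UNZ03V', offset=17
After 6 (tell()): offset=17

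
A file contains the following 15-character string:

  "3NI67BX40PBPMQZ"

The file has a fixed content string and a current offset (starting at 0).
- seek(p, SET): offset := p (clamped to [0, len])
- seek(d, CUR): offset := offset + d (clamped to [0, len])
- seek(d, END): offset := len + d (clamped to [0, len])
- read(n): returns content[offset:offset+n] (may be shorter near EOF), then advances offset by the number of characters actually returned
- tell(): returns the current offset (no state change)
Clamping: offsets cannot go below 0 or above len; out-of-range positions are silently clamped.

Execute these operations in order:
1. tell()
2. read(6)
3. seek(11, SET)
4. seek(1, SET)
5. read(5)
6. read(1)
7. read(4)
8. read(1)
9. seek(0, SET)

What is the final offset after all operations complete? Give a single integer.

Answer: 0

Derivation:
After 1 (tell()): offset=0
After 2 (read(6)): returned '3NI67B', offset=6
After 3 (seek(11, SET)): offset=11
After 4 (seek(1, SET)): offset=1
After 5 (read(5)): returned 'NI67B', offset=6
After 6 (read(1)): returned 'X', offset=7
After 7 (read(4)): returned '40PB', offset=11
After 8 (read(1)): returned 'P', offset=12
After 9 (seek(0, SET)): offset=0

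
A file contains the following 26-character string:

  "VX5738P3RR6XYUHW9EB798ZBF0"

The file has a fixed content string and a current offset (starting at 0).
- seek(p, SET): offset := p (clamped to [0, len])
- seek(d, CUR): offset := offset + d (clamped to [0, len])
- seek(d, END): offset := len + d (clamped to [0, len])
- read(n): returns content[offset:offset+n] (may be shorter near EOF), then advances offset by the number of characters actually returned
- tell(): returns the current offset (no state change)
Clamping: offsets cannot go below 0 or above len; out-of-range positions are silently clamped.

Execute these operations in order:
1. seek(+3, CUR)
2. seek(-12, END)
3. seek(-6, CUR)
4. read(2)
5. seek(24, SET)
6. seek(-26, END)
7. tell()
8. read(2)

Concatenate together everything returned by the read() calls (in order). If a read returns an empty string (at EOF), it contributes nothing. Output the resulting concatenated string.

After 1 (seek(+3, CUR)): offset=3
After 2 (seek(-12, END)): offset=14
After 3 (seek(-6, CUR)): offset=8
After 4 (read(2)): returned 'RR', offset=10
After 5 (seek(24, SET)): offset=24
After 6 (seek(-26, END)): offset=0
After 7 (tell()): offset=0
After 8 (read(2)): returned 'VX', offset=2

Answer: RRVX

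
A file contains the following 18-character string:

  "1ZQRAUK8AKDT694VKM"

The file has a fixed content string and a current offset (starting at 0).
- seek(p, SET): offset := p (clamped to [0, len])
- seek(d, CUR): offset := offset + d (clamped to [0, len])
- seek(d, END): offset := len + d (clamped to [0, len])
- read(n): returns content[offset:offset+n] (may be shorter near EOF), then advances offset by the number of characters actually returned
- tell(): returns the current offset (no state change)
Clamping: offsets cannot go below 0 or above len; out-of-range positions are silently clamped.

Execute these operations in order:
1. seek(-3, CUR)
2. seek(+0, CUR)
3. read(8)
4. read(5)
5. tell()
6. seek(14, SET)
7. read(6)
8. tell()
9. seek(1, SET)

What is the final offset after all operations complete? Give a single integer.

Answer: 1

Derivation:
After 1 (seek(-3, CUR)): offset=0
After 2 (seek(+0, CUR)): offset=0
After 3 (read(8)): returned '1ZQRAUK8', offset=8
After 4 (read(5)): returned 'AKDT6', offset=13
After 5 (tell()): offset=13
After 6 (seek(14, SET)): offset=14
After 7 (read(6)): returned '4VKM', offset=18
After 8 (tell()): offset=18
After 9 (seek(1, SET)): offset=1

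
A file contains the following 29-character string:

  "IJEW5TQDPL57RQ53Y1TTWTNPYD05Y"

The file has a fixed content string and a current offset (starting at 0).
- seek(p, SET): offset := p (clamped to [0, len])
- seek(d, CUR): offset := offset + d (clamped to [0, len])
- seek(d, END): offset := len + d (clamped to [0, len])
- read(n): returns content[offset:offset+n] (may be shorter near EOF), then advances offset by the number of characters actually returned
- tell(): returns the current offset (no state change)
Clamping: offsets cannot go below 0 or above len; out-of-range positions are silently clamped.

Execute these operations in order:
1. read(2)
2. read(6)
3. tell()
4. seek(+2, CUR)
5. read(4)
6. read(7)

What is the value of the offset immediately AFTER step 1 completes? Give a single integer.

Answer: 2

Derivation:
After 1 (read(2)): returned 'IJ', offset=2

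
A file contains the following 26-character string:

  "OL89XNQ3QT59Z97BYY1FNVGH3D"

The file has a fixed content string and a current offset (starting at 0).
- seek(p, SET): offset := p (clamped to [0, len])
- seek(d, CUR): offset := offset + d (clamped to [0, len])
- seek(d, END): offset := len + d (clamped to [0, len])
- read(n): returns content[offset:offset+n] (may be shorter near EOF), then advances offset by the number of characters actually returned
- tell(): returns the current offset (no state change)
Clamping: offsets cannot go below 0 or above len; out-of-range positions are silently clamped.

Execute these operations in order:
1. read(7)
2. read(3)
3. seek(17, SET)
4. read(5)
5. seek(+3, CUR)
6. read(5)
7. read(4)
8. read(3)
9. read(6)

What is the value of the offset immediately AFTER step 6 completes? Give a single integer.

After 1 (read(7)): returned 'OL89XNQ', offset=7
After 2 (read(3)): returned '3QT', offset=10
After 3 (seek(17, SET)): offset=17
After 4 (read(5)): returned 'Y1FNV', offset=22
After 5 (seek(+3, CUR)): offset=25
After 6 (read(5)): returned 'D', offset=26

Answer: 26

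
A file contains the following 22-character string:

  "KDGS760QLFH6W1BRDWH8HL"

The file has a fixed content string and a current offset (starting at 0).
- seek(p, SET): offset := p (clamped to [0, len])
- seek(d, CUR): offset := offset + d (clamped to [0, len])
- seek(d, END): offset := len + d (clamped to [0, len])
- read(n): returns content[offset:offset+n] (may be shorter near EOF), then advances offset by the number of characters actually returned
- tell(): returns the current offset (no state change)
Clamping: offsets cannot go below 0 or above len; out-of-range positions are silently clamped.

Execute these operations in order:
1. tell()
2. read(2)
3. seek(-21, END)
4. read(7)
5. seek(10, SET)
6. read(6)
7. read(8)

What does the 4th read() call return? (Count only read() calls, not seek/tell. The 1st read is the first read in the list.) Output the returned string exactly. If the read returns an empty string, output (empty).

After 1 (tell()): offset=0
After 2 (read(2)): returned 'KD', offset=2
After 3 (seek(-21, END)): offset=1
After 4 (read(7)): returned 'DGS760Q', offset=8
After 5 (seek(10, SET)): offset=10
After 6 (read(6)): returned 'H6W1BR', offset=16
After 7 (read(8)): returned 'DWH8HL', offset=22

Answer: DWH8HL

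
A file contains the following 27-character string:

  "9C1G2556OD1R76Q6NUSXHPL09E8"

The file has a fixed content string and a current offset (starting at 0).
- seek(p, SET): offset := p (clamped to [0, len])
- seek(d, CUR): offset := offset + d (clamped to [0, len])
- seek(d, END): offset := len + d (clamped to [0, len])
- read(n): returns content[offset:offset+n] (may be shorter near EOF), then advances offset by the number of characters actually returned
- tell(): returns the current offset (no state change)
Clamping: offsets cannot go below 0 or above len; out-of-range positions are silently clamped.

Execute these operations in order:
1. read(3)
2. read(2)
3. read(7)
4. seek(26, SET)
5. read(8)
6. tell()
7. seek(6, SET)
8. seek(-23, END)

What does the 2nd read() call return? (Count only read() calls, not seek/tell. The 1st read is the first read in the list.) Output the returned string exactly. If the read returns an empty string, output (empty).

After 1 (read(3)): returned '9C1', offset=3
After 2 (read(2)): returned 'G2', offset=5
After 3 (read(7)): returned '556OD1R', offset=12
After 4 (seek(26, SET)): offset=26
After 5 (read(8)): returned '8', offset=27
After 6 (tell()): offset=27
After 7 (seek(6, SET)): offset=6
After 8 (seek(-23, END)): offset=4

Answer: G2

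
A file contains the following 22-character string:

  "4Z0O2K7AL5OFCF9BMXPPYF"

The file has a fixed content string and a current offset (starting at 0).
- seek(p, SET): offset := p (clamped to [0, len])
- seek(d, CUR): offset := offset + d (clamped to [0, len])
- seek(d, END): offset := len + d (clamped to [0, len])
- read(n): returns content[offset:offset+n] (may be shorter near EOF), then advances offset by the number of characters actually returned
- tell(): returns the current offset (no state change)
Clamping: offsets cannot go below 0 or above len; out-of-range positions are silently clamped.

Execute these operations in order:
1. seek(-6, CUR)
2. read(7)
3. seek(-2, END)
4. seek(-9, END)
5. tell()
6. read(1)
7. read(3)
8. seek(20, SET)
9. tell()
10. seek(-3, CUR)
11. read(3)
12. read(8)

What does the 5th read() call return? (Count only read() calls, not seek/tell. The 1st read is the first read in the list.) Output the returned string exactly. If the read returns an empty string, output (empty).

After 1 (seek(-6, CUR)): offset=0
After 2 (read(7)): returned '4Z0O2K7', offset=7
After 3 (seek(-2, END)): offset=20
After 4 (seek(-9, END)): offset=13
After 5 (tell()): offset=13
After 6 (read(1)): returned 'F', offset=14
After 7 (read(3)): returned '9BM', offset=17
After 8 (seek(20, SET)): offset=20
After 9 (tell()): offset=20
After 10 (seek(-3, CUR)): offset=17
After 11 (read(3)): returned 'XPP', offset=20
After 12 (read(8)): returned 'YF', offset=22

Answer: YF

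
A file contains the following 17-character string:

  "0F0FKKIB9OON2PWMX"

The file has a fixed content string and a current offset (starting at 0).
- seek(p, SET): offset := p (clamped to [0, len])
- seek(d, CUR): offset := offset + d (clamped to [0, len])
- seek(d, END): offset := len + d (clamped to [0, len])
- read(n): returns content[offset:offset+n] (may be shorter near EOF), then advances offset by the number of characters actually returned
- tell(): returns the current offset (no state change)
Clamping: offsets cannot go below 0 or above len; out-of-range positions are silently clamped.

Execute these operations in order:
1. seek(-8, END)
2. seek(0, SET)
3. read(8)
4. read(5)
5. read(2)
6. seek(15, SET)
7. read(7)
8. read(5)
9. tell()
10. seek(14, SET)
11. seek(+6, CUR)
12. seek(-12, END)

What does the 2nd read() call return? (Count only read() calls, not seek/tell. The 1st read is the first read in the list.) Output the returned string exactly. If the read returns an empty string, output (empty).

After 1 (seek(-8, END)): offset=9
After 2 (seek(0, SET)): offset=0
After 3 (read(8)): returned '0F0FKKIB', offset=8
After 4 (read(5)): returned '9OON2', offset=13
After 5 (read(2)): returned 'PW', offset=15
After 6 (seek(15, SET)): offset=15
After 7 (read(7)): returned 'MX', offset=17
After 8 (read(5)): returned '', offset=17
After 9 (tell()): offset=17
After 10 (seek(14, SET)): offset=14
After 11 (seek(+6, CUR)): offset=17
After 12 (seek(-12, END)): offset=5

Answer: 9OON2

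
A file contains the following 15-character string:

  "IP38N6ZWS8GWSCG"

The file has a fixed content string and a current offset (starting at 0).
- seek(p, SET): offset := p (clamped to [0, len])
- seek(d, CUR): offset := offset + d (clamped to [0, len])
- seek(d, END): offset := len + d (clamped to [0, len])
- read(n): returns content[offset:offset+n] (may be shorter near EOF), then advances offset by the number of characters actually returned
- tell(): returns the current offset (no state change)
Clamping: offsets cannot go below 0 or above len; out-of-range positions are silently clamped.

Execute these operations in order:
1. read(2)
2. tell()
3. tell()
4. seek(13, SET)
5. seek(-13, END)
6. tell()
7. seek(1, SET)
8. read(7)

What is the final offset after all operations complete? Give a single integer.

After 1 (read(2)): returned 'IP', offset=2
After 2 (tell()): offset=2
After 3 (tell()): offset=2
After 4 (seek(13, SET)): offset=13
After 5 (seek(-13, END)): offset=2
After 6 (tell()): offset=2
After 7 (seek(1, SET)): offset=1
After 8 (read(7)): returned 'P38N6ZW', offset=8

Answer: 8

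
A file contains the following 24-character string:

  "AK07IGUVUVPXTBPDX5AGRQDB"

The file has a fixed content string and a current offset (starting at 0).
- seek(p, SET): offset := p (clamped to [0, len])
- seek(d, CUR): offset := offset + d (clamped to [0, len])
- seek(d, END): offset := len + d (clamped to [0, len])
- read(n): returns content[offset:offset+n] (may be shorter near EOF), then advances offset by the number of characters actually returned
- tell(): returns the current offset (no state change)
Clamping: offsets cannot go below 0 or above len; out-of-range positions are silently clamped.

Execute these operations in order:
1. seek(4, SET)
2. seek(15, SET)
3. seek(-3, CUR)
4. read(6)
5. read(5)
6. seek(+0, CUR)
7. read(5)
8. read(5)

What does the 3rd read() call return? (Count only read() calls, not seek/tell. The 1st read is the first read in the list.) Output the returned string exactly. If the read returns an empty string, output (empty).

After 1 (seek(4, SET)): offset=4
After 2 (seek(15, SET)): offset=15
After 3 (seek(-3, CUR)): offset=12
After 4 (read(6)): returned 'TBPDX5', offset=18
After 5 (read(5)): returned 'AGRQD', offset=23
After 6 (seek(+0, CUR)): offset=23
After 7 (read(5)): returned 'B', offset=24
After 8 (read(5)): returned '', offset=24

Answer: B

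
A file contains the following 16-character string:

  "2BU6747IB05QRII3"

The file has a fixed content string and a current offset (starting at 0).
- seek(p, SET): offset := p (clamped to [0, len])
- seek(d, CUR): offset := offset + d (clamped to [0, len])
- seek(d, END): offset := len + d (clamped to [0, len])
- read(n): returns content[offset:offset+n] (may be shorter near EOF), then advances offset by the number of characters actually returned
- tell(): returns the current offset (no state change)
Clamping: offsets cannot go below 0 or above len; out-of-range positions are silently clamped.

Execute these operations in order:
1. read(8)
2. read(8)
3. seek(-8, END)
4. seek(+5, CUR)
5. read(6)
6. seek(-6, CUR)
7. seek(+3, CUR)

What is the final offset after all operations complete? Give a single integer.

Answer: 13

Derivation:
After 1 (read(8)): returned '2BU6747I', offset=8
After 2 (read(8)): returned 'B05QRII3', offset=16
After 3 (seek(-8, END)): offset=8
After 4 (seek(+5, CUR)): offset=13
After 5 (read(6)): returned 'II3', offset=16
After 6 (seek(-6, CUR)): offset=10
After 7 (seek(+3, CUR)): offset=13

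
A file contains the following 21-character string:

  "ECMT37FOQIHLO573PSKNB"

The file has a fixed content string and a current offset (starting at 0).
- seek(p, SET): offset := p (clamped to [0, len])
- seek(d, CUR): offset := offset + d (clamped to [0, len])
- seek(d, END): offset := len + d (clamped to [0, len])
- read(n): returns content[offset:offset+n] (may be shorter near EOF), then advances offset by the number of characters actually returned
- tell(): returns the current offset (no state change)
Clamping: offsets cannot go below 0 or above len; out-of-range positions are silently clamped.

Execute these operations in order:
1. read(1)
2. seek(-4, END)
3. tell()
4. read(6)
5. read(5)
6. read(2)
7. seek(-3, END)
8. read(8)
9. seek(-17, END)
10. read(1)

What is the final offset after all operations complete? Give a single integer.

Answer: 5

Derivation:
After 1 (read(1)): returned 'E', offset=1
After 2 (seek(-4, END)): offset=17
After 3 (tell()): offset=17
After 4 (read(6)): returned 'SKNB', offset=21
After 5 (read(5)): returned '', offset=21
After 6 (read(2)): returned '', offset=21
After 7 (seek(-3, END)): offset=18
After 8 (read(8)): returned 'KNB', offset=21
After 9 (seek(-17, END)): offset=4
After 10 (read(1)): returned '3', offset=5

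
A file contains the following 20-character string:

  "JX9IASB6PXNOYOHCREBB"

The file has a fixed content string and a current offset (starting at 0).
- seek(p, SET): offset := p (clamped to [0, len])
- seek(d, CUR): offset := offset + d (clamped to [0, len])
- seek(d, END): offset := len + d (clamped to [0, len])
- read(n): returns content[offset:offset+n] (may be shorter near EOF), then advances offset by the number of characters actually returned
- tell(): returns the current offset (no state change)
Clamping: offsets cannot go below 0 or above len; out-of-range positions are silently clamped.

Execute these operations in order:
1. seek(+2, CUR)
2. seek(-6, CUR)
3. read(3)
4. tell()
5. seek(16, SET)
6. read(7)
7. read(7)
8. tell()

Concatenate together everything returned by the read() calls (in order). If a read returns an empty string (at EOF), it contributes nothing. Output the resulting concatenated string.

Answer: JX9REBB

Derivation:
After 1 (seek(+2, CUR)): offset=2
After 2 (seek(-6, CUR)): offset=0
After 3 (read(3)): returned 'JX9', offset=3
After 4 (tell()): offset=3
After 5 (seek(16, SET)): offset=16
After 6 (read(7)): returned 'REBB', offset=20
After 7 (read(7)): returned '', offset=20
After 8 (tell()): offset=20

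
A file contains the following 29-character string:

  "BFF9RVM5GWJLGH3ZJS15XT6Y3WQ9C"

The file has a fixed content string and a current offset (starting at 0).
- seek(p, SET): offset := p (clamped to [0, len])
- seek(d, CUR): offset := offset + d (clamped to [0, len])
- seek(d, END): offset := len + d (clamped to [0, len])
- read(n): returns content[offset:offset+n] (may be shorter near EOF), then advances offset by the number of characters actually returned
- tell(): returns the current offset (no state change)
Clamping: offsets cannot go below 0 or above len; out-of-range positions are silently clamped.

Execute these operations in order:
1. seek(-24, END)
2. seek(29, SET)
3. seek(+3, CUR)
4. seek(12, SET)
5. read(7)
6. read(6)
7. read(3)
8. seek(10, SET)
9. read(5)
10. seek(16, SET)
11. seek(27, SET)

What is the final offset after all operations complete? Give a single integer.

Answer: 27

Derivation:
After 1 (seek(-24, END)): offset=5
After 2 (seek(29, SET)): offset=29
After 3 (seek(+3, CUR)): offset=29
After 4 (seek(12, SET)): offset=12
After 5 (read(7)): returned 'GH3ZJS1', offset=19
After 6 (read(6)): returned '5XT6Y3', offset=25
After 7 (read(3)): returned 'WQ9', offset=28
After 8 (seek(10, SET)): offset=10
After 9 (read(5)): returned 'JLGH3', offset=15
After 10 (seek(16, SET)): offset=16
After 11 (seek(27, SET)): offset=27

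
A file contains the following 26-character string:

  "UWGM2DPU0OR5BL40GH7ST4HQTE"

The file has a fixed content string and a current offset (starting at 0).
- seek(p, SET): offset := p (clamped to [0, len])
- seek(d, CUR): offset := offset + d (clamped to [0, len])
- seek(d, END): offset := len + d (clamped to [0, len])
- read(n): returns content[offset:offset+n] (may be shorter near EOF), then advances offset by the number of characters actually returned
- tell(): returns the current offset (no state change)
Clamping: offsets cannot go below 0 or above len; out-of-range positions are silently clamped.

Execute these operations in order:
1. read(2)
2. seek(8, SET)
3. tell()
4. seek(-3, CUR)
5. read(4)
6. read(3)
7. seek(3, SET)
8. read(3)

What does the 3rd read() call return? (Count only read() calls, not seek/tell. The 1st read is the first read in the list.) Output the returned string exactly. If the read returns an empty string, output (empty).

After 1 (read(2)): returned 'UW', offset=2
After 2 (seek(8, SET)): offset=8
After 3 (tell()): offset=8
After 4 (seek(-3, CUR)): offset=5
After 5 (read(4)): returned 'DPU0', offset=9
After 6 (read(3)): returned 'OR5', offset=12
After 7 (seek(3, SET)): offset=3
After 8 (read(3)): returned 'M2D', offset=6

Answer: OR5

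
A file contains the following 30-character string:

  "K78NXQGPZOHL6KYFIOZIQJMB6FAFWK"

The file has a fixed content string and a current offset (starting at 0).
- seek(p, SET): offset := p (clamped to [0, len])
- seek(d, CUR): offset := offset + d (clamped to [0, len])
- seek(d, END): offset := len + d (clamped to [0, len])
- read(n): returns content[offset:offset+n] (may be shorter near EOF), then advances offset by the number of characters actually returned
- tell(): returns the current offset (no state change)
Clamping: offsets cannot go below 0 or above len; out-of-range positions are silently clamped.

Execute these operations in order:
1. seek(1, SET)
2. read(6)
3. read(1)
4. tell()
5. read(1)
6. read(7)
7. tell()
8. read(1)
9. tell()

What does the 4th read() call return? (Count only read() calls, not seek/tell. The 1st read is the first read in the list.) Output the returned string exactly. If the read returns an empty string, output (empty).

After 1 (seek(1, SET)): offset=1
After 2 (read(6)): returned '78NXQG', offset=7
After 3 (read(1)): returned 'P', offset=8
After 4 (tell()): offset=8
After 5 (read(1)): returned 'Z', offset=9
After 6 (read(7)): returned 'OHL6KYF', offset=16
After 7 (tell()): offset=16
After 8 (read(1)): returned 'I', offset=17
After 9 (tell()): offset=17

Answer: OHL6KYF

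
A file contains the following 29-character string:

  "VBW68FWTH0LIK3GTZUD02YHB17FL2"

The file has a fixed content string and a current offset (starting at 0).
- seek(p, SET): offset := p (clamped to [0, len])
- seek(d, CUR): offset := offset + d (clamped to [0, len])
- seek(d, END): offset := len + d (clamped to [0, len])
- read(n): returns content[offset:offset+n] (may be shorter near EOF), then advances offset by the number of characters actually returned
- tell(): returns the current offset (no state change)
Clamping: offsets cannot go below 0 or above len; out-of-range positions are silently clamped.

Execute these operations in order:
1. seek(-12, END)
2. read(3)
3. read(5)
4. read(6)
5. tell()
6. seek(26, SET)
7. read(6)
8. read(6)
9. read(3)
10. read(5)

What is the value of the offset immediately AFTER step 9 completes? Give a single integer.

Answer: 29

Derivation:
After 1 (seek(-12, END)): offset=17
After 2 (read(3)): returned 'UD0', offset=20
After 3 (read(5)): returned '2YHB1', offset=25
After 4 (read(6)): returned '7FL2', offset=29
After 5 (tell()): offset=29
After 6 (seek(26, SET)): offset=26
After 7 (read(6)): returned 'FL2', offset=29
After 8 (read(6)): returned '', offset=29
After 9 (read(3)): returned '', offset=29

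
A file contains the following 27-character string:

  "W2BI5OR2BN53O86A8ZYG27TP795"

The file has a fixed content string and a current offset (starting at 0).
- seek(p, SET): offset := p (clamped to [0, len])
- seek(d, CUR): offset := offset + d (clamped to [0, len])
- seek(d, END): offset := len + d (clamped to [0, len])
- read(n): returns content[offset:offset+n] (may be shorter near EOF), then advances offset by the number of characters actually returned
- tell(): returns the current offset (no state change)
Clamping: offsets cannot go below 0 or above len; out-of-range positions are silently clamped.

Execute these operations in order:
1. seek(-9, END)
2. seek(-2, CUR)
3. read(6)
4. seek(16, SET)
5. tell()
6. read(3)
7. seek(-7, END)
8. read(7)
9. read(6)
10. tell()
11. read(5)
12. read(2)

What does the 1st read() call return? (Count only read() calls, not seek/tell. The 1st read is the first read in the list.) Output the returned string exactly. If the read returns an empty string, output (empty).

After 1 (seek(-9, END)): offset=18
After 2 (seek(-2, CUR)): offset=16
After 3 (read(6)): returned '8ZYG27', offset=22
After 4 (seek(16, SET)): offset=16
After 5 (tell()): offset=16
After 6 (read(3)): returned '8ZY', offset=19
After 7 (seek(-7, END)): offset=20
After 8 (read(7)): returned '27TP795', offset=27
After 9 (read(6)): returned '', offset=27
After 10 (tell()): offset=27
After 11 (read(5)): returned '', offset=27
After 12 (read(2)): returned '', offset=27

Answer: 8ZYG27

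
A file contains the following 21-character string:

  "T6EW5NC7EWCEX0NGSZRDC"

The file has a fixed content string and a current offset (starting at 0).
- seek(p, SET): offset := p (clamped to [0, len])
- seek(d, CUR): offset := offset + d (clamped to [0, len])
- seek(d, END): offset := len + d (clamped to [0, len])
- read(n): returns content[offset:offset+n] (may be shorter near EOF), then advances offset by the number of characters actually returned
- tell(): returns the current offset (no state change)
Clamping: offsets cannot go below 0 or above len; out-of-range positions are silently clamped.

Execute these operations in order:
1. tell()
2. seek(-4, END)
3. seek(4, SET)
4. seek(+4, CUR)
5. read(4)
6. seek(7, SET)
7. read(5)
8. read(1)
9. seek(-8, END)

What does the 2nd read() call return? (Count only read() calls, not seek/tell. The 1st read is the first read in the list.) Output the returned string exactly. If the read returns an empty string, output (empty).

After 1 (tell()): offset=0
After 2 (seek(-4, END)): offset=17
After 3 (seek(4, SET)): offset=4
After 4 (seek(+4, CUR)): offset=8
After 5 (read(4)): returned 'EWCE', offset=12
After 6 (seek(7, SET)): offset=7
After 7 (read(5)): returned '7EWCE', offset=12
After 8 (read(1)): returned 'X', offset=13
After 9 (seek(-8, END)): offset=13

Answer: 7EWCE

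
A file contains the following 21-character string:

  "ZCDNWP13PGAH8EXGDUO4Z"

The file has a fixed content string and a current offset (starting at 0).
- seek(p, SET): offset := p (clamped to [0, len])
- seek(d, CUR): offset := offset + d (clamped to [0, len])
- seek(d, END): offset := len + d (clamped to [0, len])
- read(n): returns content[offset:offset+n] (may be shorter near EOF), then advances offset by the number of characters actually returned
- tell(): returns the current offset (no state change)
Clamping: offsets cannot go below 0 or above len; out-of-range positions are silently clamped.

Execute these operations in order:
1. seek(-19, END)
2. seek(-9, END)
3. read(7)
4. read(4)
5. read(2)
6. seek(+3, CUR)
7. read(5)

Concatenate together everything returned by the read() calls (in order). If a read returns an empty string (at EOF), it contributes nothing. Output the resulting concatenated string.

After 1 (seek(-19, END)): offset=2
After 2 (seek(-9, END)): offset=12
After 3 (read(7)): returned '8EXGDUO', offset=19
After 4 (read(4)): returned '4Z', offset=21
After 5 (read(2)): returned '', offset=21
After 6 (seek(+3, CUR)): offset=21
After 7 (read(5)): returned '', offset=21

Answer: 8EXGDUO4Z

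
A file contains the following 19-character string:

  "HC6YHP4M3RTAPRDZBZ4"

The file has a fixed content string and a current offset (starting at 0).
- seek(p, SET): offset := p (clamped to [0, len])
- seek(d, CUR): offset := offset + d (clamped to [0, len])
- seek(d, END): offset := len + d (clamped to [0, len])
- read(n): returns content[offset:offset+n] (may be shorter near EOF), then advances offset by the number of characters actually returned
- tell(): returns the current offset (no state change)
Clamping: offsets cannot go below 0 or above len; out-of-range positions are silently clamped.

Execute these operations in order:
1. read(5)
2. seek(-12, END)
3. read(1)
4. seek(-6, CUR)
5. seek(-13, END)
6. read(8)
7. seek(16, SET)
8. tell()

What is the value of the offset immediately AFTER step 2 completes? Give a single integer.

After 1 (read(5)): returned 'HC6YH', offset=5
After 2 (seek(-12, END)): offset=7

Answer: 7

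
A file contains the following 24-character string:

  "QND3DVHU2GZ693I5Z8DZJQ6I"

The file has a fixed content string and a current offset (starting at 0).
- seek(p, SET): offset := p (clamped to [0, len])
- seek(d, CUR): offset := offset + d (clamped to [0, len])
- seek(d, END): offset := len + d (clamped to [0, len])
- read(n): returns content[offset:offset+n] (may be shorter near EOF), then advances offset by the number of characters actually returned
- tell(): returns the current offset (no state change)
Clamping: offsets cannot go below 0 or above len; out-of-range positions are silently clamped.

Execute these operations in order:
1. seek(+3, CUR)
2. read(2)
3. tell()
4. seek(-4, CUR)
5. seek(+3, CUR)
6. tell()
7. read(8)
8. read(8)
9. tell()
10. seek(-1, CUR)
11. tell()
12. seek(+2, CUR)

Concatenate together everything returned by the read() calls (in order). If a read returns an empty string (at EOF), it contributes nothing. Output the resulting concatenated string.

Answer: 3DDVHU2GZ693I5Z8DZ

Derivation:
After 1 (seek(+3, CUR)): offset=3
After 2 (read(2)): returned '3D', offset=5
After 3 (tell()): offset=5
After 4 (seek(-4, CUR)): offset=1
After 5 (seek(+3, CUR)): offset=4
After 6 (tell()): offset=4
After 7 (read(8)): returned 'DVHU2GZ6', offset=12
After 8 (read(8)): returned '93I5Z8DZ', offset=20
After 9 (tell()): offset=20
After 10 (seek(-1, CUR)): offset=19
After 11 (tell()): offset=19
After 12 (seek(+2, CUR)): offset=21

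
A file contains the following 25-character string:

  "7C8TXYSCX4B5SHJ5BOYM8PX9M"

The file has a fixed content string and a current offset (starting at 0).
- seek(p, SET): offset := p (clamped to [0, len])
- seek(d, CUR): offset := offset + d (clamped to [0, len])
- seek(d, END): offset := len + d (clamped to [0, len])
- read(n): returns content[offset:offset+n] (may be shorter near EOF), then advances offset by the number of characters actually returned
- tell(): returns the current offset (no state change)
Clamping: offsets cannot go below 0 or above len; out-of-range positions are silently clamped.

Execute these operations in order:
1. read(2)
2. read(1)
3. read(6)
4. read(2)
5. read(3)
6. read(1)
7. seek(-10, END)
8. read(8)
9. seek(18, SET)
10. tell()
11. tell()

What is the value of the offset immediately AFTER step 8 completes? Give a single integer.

After 1 (read(2)): returned '7C', offset=2
After 2 (read(1)): returned '8', offset=3
After 3 (read(6)): returned 'TXYSCX', offset=9
After 4 (read(2)): returned '4B', offset=11
After 5 (read(3)): returned '5SH', offset=14
After 6 (read(1)): returned 'J', offset=15
After 7 (seek(-10, END)): offset=15
After 8 (read(8)): returned '5BOYM8PX', offset=23

Answer: 23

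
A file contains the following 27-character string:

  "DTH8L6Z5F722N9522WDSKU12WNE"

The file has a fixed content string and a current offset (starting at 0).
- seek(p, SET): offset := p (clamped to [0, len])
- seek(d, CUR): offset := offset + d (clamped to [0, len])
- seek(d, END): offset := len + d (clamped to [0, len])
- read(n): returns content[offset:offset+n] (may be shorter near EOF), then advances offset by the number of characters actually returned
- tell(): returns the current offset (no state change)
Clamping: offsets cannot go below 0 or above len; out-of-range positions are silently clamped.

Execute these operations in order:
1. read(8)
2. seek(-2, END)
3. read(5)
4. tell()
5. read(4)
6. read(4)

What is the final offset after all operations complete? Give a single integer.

Answer: 27

Derivation:
After 1 (read(8)): returned 'DTH8L6Z5', offset=8
After 2 (seek(-2, END)): offset=25
After 3 (read(5)): returned 'NE', offset=27
After 4 (tell()): offset=27
After 5 (read(4)): returned '', offset=27
After 6 (read(4)): returned '', offset=27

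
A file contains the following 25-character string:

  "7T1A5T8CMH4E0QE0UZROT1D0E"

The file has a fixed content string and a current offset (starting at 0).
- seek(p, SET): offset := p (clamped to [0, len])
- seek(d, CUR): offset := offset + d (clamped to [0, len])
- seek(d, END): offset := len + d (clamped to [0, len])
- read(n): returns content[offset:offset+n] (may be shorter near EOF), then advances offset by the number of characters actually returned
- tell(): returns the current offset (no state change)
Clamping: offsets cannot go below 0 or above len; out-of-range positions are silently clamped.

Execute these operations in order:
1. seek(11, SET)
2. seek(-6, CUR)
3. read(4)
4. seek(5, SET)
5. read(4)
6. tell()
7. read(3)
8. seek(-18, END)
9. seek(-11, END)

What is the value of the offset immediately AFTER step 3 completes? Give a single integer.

After 1 (seek(11, SET)): offset=11
After 2 (seek(-6, CUR)): offset=5
After 3 (read(4)): returned 'T8CM', offset=9

Answer: 9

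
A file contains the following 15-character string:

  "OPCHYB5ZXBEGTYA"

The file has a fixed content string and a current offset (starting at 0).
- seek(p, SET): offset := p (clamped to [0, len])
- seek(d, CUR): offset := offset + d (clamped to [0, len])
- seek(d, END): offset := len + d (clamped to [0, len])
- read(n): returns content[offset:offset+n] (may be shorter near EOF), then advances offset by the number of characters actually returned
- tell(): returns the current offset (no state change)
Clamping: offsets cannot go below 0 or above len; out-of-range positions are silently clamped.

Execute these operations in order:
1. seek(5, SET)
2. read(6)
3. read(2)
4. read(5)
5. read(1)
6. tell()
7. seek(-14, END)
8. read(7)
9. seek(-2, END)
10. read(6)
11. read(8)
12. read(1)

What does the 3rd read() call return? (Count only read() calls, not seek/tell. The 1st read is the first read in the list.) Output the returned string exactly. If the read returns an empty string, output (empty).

Answer: YA

Derivation:
After 1 (seek(5, SET)): offset=5
After 2 (read(6)): returned 'B5ZXBE', offset=11
After 3 (read(2)): returned 'GT', offset=13
After 4 (read(5)): returned 'YA', offset=15
After 5 (read(1)): returned '', offset=15
After 6 (tell()): offset=15
After 7 (seek(-14, END)): offset=1
After 8 (read(7)): returned 'PCHYB5Z', offset=8
After 9 (seek(-2, END)): offset=13
After 10 (read(6)): returned 'YA', offset=15
After 11 (read(8)): returned '', offset=15
After 12 (read(1)): returned '', offset=15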